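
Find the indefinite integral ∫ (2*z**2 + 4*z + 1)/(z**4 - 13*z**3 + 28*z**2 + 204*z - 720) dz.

-787*log(z - 6)/100 + 71*log(z - 5)/9 - 17*log(z + 4)/900 - 97/(10*z - 60) + C

Factor the denominator: (z - 6)**2*(z - 5)*(z + 4).
Partial-fraction decomposition: -17/(900*(z + 4)) + 71/(9*(z - 5)) - 787/(100*(z - 6)) + 97/(10*(z - 6)**2).
Integrate each term; A/(z−a) gives A·log|z−a|; A/(z−a)² gives −A/(z−a).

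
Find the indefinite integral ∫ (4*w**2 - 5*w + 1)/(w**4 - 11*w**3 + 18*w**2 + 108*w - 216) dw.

Factor the denominator: (w - 6)**2*(w - 2)*(w + 3).
Partial-fraction decomposition: -52/(405*(w + 3)) + 7/(80*(w - 2)) + 53/(1296*(w - 6)) + 115/(36*(w - 6)**2).
Integrate each term; A/(w−a) gives A·log|w−a|; A/(w−a)² gives −A/(w−a).

53*log(w - 6)/1296 + 7*log(w - 2)/80 - 52*log(w + 3)/405 - 115/(36*w - 216) + C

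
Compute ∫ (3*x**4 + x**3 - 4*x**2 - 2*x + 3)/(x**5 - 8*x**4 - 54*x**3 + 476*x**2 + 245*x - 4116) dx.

Factor the denominator: (x - 7)**2*(x - 4)*(x + 3)*(x + 7).
Partial-fraction decomposition: 6681/(8624*(x + 7)) - 27/(400*(x + 3)) + 109/(99*(x - 4)) + 26279/(22050*(x - 7)) + 7339/(420*(x - 7)**2).
Integrate each term; A/(x−a) gives A·log|x−a|; A/(x−a)² gives −A/(x−a).

26279*log(x - 7)/22050 + 109*log(x - 4)/99 - 27*log(x + 3)/400 + 6681*log(x + 7)/8624 - 7339/(420*x - 2940) + C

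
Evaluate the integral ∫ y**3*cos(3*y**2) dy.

y**2*sin(3*y**2)/6 + cos(3*y**2)/18 + C

Let u = y², du = 2y dy; rewrite as (1/2)∫ u^1·cos(3u) du.
Now integrate by parts 1 time.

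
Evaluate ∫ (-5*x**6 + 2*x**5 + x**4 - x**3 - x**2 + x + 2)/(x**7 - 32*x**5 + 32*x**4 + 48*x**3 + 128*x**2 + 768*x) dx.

Factor the denominator: x*(x - 4)**2*(x + 2)*(x + 6)*(x**2 + 4).
Partial-fraction decomposition: -(391*x - 26)/(1600*(x**2 + 4)) - 773/(300*(x + 6)) + 91/(576*(x + 2)) - 67379/(28800*(x - 4)) - 365/(96*(x - 4)**2) + 1/(384*x).
Integrate each term; A/(x−a) gives A·log|x−a|; the (Bx+D)/(x²+p²) term gives a log and an atan.

log(x)/384 - 67379*log(x - 4)/28800 + 91*log(x + 2)/576 - 773*log(x + 6)/300 - 391*log(x**2 + 4)/3200 + 13*atan(x/2)/1600 + 365/(96*x - 384) + C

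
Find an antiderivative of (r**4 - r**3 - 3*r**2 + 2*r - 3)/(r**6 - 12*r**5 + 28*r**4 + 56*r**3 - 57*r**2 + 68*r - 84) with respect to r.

961*log(r - 7)/1350 - 981*log(r - 6)/1480 - log(r - 1)/45 - log(r + 2)/216 - 41*log(r**2 + 1)/3700 + 13*atan(r)/1850 + C

Factor the denominator: (r - 7)*(r - 6)*(r - 1)*(r + 2)*(r**2 + 1).
Partial-fraction decomposition: -(41*r - 13)/(1850*(r**2 + 1)) - 1/(216*(r + 2)) - 1/(45*(r - 1)) - 981/(1480*(r - 6)) + 961/(1350*(r - 7)).
Integrate each term; A/(r−a) gives A·log|r−a|; the (Br+D)/(r²+p²) term gives a log and an atan.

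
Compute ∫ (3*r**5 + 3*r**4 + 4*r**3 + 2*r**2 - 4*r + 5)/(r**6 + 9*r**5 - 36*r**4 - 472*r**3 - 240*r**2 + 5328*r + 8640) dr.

Factor the denominator: (r - 6)*(r - 4)*(r + 2)*(r + 5)*(r + 6)**2.
Partial-fraction decomposition: -351169/(14400*(r + 6)) - 20203/(480*(r + 6)**2) + 7925/(297*(r + 5)) - 59/(2304*(r + 2)) - 4117/(10800*(r - 4)) + 28133/(25344*(r - 6)).
Integrate each term; A/(r−a) gives A·log|r−a|; A/(r−a)² gives −A/(r−a).

28133*log(r - 6)/25344 - 4117*log(r - 4)/10800 - 59*log(r + 2)/2304 + 7925*log(r + 5)/297 - 351169*log(r + 6)/14400 + 20203/(480*r + 2880) + C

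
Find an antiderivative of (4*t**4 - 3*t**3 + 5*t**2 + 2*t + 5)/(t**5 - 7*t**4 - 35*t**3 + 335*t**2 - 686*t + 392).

8839*log(t - 7)/1260 - 925*log(t - 4)/198 + 23*log(t - 2)/30 - 13*log(t - 1)/144 + 3623*log(t + 7)/3696 + C

Factor the denominator: (t - 7)*(t - 4)*(t - 2)*(t - 1)*(t + 7).
Partial-fraction decomposition: 3623/(3696*(t + 7)) - 13/(144*(t - 1)) + 23/(30*(t - 2)) - 925/(198*(t - 4)) + 8839/(1260*(t - 7)).
Integrate each term: A/(t−a) contributes A·log|t−a|.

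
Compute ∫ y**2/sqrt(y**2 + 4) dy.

Substitute y = 2·tan(θ), so dy = 2·sec(θ)^2 dθ and the radical becomes sqrt(y**2 + 4) = 2·sec(θ) by the Pythagorean identity.
Integrate the resulting trig expression in θ, then back-substitute tan(θ) = y/2, sec(θ) = sqrt(y**2 + 4)/2 (absorbing any constant into C).

y*sqrt(y**2 + 4)/2 - 2*log(y + sqrt(y**2 + 4)) + C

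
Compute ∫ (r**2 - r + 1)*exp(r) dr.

(r**2 - 3*r + 4)*exp(r) + C

Use integration by parts with u = r**2 - r + 1, dv = exp(r) dr, so v = exp(r).
Apply parts 2 times (tabular method): alternate signs, differentiate u down to 0, integrate dv up.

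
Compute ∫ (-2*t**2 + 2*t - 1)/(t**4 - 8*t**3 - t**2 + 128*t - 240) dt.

Factor the denominator: (t - 5)*(t - 4)*(t - 3)*(t + 4).
Partial-fraction decomposition: 41/(504*(t + 4)) - 13/(14*(t - 3)) + 25/(8*(t - 4)) - 41/(18*(t - 5)).
Integrate each term: A/(t−a) contributes A·log|t−a|.

-41*log(t - 5)/18 + 25*log(t - 4)/8 - 13*log(t - 3)/14 + 41*log(t + 4)/504 + C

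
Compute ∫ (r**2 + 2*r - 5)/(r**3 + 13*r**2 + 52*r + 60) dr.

-5*log(r + 2)/12 - 10*log(r + 5)/3 + 19*log(r + 6)/4 + C

Factor the denominator: (r + 2)*(r + 5)*(r + 6).
Partial-fraction decomposition: 19/(4*(r + 6)) - 10/(3*(r + 5)) - 5/(12*(r + 2)).
Integrate each term: A/(r−a) contributes A·log|r−a|.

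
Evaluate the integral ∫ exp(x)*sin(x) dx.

Let I denote the integral. Integrate by parts with u = sin(x), dv = exp(x) dx, so v = exp(x): I = exp(x)*sin(x) − ∫ exp(x)*cos(x) dx.
Apply parts again with u = cos(x), dv = exp(x) dx: ∫ exp(x)*cos(x) dx = exp(x)*cos(x) + I. Substituting back brings back I: I = exp(x)*sin(x) - exp(x)*cos(x) − I.
Solving for I: (1 + 1)·I equals the remaining terms, so I = (1/2)·(exp(x)*sin(x) - exp(x)*cos(x)).

exp(x)*sin(x)/2 - exp(x)*cos(x)/2 + C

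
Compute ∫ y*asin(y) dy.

Use integration by parts with u = arcsin(y), dv = y dy.
Then du = 1/sqrt(-y**2 + 1) dy.

y**2*asin(y)/2 + y*sqrt(-y**2 + 1)/4 - asin(y)/4 + C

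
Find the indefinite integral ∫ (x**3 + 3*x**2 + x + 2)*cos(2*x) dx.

Use integration by parts with u = x**3 + 3*x**2 + x + 2, dv = cos(2*x) dx, so v = sin(2*x)/2.
Apply parts 3 times (tabular method): alternate signs, differentiate u down to 0, integrate dv up.

x**3*sin(2*x)/2 + 3*x**2*sin(2*x)/2 + 3*x**2*cos(2*x)/4 - x*sin(2*x)/4 + 3*x*cos(2*x)/2 + sin(2*x)/4 - cos(2*x)/8 + C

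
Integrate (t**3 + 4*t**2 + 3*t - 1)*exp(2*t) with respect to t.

(4*t**3 + 10*t**2 + 2*t - 5)*exp(2*t)/8 + C

Use integration by parts with u = t**3 + 4*t**2 + 3*t - 1, dv = exp(2*t) dt, so v = exp(2*t)/2.
Apply parts 3 times (tabular method): alternate signs, differentiate u down to 0, integrate dv up.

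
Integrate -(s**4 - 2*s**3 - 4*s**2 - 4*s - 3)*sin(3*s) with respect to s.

s**4*cos(3*s)/3 - 4*s**3*sin(3*s)/9 - 2*s**3*cos(3*s)/3 + 2*s**2*sin(3*s)/3 - 16*s**2*cos(3*s)/9 + 32*s*sin(3*s)/27 - 8*s*cos(3*s)/9 + 8*sin(3*s)/27 - 49*cos(3*s)/81 + C

Use integration by parts with u = s**4 - 2*s**3 - 4*s**2 - 4*s - 3, dv = -sin(3*s) ds, so v = cos(3*s)/3.
Apply parts 4 times (tabular method): alternate signs, differentiate u down to 0, integrate dv up.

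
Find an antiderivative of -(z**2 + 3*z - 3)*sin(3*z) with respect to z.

Use integration by parts with u = z**2 + 3*z - 3, dv = -sin(3*z) dz, so v = cos(3*z)/3.
Apply parts 2 times (tabular method): alternate signs, differentiate u down to 0, integrate dv up.

z**2*cos(3*z)/3 - 2*z*sin(3*z)/9 + z*cos(3*z) - sin(3*z)/3 - 29*cos(3*z)/27 + C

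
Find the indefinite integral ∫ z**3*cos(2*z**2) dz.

Let u = z², du = 2z dz; rewrite as (1/2)∫ u^1·cos(2u) du.
Now integrate by parts 1 time.

z**2*sin(2*z**2)/4 + cos(2*z**2)/8 + C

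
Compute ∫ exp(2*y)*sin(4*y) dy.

exp(2*y)*sin(4*y)/10 - exp(2*y)*cos(4*y)/5 + C

Let I denote the integral. Integrate by parts with u = sin(4*y), dv = exp(2*y) dy, so v = exp(2*y)/2: I = exp(2*y)*sin(4*y)/2 − 2·∫ exp(2*y)*cos(4*y) dy.
Apply parts again with u = cos(4*y), dv = exp(2*y) dy: ∫ exp(2*y)*cos(4*y) dy = exp(2*y)*cos(4*y)/2 + 2·I. Substituting back brings back I: I = exp(2*y)*sin(4*y)/2 - exp(2*y)*cos(4*y) − 4·I.
Solving for I: (1 + 4)·I equals the remaining terms, so I = (1/5)·(exp(2*y)*sin(4*y)/2 - exp(2*y)*cos(4*y)).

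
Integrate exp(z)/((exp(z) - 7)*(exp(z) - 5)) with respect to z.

log(exp(z) - 7)/2 - log(exp(z) - 5)/2 + C

Let u = e^z, du = e^z dz.
The integral becomes ∫ du/((u-7)(u-5)); decompose into partial fractions.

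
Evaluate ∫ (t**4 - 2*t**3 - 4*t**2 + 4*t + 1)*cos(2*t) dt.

Use integration by parts with u = t**4 - 2*t**3 - 4*t**2 + 4*t + 1, dv = cos(2*t) dt, so v = sin(2*t)/2.
Apply parts 4 times (tabular method): alternate signs, differentiate u down to 0, integrate dv up.

t**4*sin(2*t)/2 - t**3*sin(2*t) + t**3*cos(2*t) - 7*t**2*sin(2*t)/2 - 3*t**2*cos(2*t)/2 + 7*t*sin(2*t)/2 - 7*t*cos(2*t)/2 + 9*sin(2*t)/4 + 7*cos(2*t)/4 + C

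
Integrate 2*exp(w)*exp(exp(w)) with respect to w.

2*exp(exp(w)) + C

Let u = exp(w), so du = (exp(w)) dw.
Rewriting, the integral becomes 2·∫ e^u du = 2·e^u.
Substituting back, u = exp(w).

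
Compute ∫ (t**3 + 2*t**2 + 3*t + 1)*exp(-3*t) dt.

(-3*t**3 - 9*t**2 - 15*t - 8)*exp(-3*t)/9 + C

Use integration by parts with u = t**3 + 2*t**2 + 3*t + 1, dv = exp(-3*t) dt, so v = -exp(-3*t)/3.
Apply parts 3 times (tabular method): alternate signs, differentiate u down to 0, integrate dv up.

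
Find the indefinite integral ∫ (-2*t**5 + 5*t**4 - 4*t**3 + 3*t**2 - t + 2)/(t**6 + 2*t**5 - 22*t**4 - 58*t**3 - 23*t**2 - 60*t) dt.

Factor the denominator: t*(t - 5)*(t + 3)*(t + 4)*(t**2 + 1).
Partial-fraction decomposition: (8*t + 1)/(130*(t**2 + 1)) - 107/(18*(t + 4)) + 1031/(240*(t + 3)) - 3553/(9360*(t - 5)) - 1/(30*t).
Integrate each term; A/(t−a) gives A·log|t−a|; the (Bt+D)/(t²+p²) term gives a log and an atan.

-log(t)/30 - 3553*log(t - 5)/9360 + 1031*log(t + 3)/240 - 107*log(t + 4)/18 + 2*log(t**2 + 1)/65 + atan(t)/130 + C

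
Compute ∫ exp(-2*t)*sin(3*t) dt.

Let I denote the integral. Integrate by parts with u = sin(3*t), dv = exp(-2*t) dt, so v = -exp(-2*t)/2: I = -exp(-2*t)*sin(3*t)/2 + (3/2)·∫ exp(-2*t)*cos(3*t) dt.
Apply parts again with u = cos(3*t), dv = exp(-2*t) dt: ∫ exp(-2*t)*cos(3*t) dt = -exp(-2*t)*cos(3*t)/2 − (3/2)·I. Substituting back brings back I: I = -exp(-2*t)*sin(3*t)/2 - 3*exp(-2*t)*cos(3*t)/4 − (9/4)·I.
Solving for I: (1 + 9/4)·I equals the remaining terms, so I = (4/13)·(-exp(-2*t)*sin(3*t)/2 - 3*exp(-2*t)*cos(3*t)/4).

-2*exp(-2*t)*sin(3*t)/13 - 3*exp(-2*t)*cos(3*t)/13 + C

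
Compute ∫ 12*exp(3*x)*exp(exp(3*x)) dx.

4*exp(exp(3*x)) + C

Let u = exp(3*x), so du = (3*exp(3*x)) dx.
Rewriting, the integral becomes 4·∫ e^u du = 4·e^u.
Substituting back, u = exp(3*x).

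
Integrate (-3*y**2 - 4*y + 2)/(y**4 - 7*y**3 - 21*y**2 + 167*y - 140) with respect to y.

-173*log(y - 7)/216 + 62*log(y - 4)/81 - 5*log(y - 1)/108 + 53*log(y + 5)/648 + C

Factor the denominator: (y - 7)*(y - 4)*(y - 1)*(y + 5).
Partial-fraction decomposition: 53/(648*(y + 5)) - 5/(108*(y - 1)) + 62/(81*(y - 4)) - 173/(216*(y - 7)).
Integrate each term: A/(y−a) contributes A·log|y−a|.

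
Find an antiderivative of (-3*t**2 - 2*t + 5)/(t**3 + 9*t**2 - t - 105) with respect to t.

-7*log(t - 3)/20 + 15*log(t + 5)/4 - 32*log(t + 7)/5 + C

Factor the denominator: (t - 3)*(t + 5)*(t + 7).
Partial-fraction decomposition: -32/(5*(t + 7)) + 15/(4*(t + 5)) - 7/(20*(t - 3)).
Integrate each term: A/(t−a) contributes A·log|t−a|.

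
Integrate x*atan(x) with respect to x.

x**2*atan(x)/2 - x/2 + atan(x)/2 + C

Use integration by parts with u = arctan(x), dv = x dx.
Then du = 1/(x**2 + 1) dx.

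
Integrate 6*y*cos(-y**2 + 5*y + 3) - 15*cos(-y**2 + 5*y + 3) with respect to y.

-3*sin(-y**2 + 5*y + 3) + C

Let u = y**2 - 5*y - 3, so du = (2*y - 5) dy.
Rewriting, the integral becomes 3·∫ cos(u) du = 3·sin(u).
Substituting back, u = y**2 - 5*y - 3.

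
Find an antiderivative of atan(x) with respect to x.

Use integration by parts with u = arctan(x), dv = dx.
Then du = 1/(x**2 + 1) dx.

x*atan(x) - log(x**2 + 1)/2 + C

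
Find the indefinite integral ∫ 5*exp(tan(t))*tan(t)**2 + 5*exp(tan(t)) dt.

Let u = tan(t), so du = (tan(t)**2 + 1) dt.
Rewriting, the integral becomes 5·∫ e^u du = 5·e^u.
Substituting back, u = tan(t).

5*exp(tan(t)) + C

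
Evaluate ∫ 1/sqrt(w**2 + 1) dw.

log(w + sqrt(w**2 + 1)) + C

Substitute w = tan(θ), so dw = sec(θ)^2 dθ and the radical becomes sqrt(w**2 + 1) = sec(θ) by the Pythagorean identity.
Integrate the resulting trig expression in θ, then back-substitute tan(θ) = w, sec(θ) = sqrt(w**2 + 1) (absorbing any constant into C).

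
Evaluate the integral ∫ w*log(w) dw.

w**2*log(w)/2 - w**2/4 + C

Use integration by parts with u = log(w), dv = w dw.
Then du = 1/w dw and v = w**2/2.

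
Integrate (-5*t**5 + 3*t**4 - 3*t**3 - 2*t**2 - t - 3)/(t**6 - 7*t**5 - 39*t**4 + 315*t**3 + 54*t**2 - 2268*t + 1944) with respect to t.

Factor the denominator: (t - 6)**2*(t - 3)*(t - 1)*(t + 3)*(t + 6).
Partial-fraction decomposition: -14449/(9072*(t + 6)) + 169/(648*(t + 3)) + 11/(1400*(t - 1)) - 359/(324*(t - 3)) - 83201/(32400*(t - 6)) - 441/(20*(t - 6)**2).
Integrate each term; A/(t−a) gives A·log|t−a|; A/(t−a)² gives −A/(t−a).

-83201*log(t - 6)/32400 - 359*log(t - 3)/324 + 11*log(t - 1)/1400 + 169*log(t + 3)/648 - 14449*log(t + 6)/9072 + 441/(20*t - 120) + C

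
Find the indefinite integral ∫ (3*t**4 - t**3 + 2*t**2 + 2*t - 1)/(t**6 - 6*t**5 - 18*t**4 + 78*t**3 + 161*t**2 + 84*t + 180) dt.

3755*log(t - 6)/2664 - 1809*log(t - 5)/1456 + 59*log(t + 2)/280 - 281*log(t + 3)/720 + 3*log(t**2 + 1)/481 + 27*atan(t)/4810 + C

Factor the denominator: (t - 6)*(t - 5)*(t + 2)*(t + 3)*(t**2 + 1).
Partial-fraction decomposition: 3*(20*t + 9)/(4810*(t**2 + 1)) - 281/(720*(t + 3)) + 59/(280*(t + 2)) - 1809/(1456*(t - 5)) + 3755/(2664*(t - 6)).
Integrate each term; A/(t−a) gives A·log|t−a|; the (Bt+D)/(t²+p²) term gives a log and an atan.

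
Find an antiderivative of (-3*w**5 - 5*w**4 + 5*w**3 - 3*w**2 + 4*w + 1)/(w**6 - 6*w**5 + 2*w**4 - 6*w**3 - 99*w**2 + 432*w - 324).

-28811*log(w - 6)/8100 + 139*log(w - 2)/260 - log(w - 1)/200 - 151*log(w + 3)/3240 + 1297*log(w**2 + 9)/35100 - 2791*atan(w/3)/2925 + C

Factor the denominator: (w - 6)*(w - 2)*(w - 1)*(w + 3)*(w**2 + 9).
Partial-fraction decomposition: (1297*w - 50238)/(17550*(w**2 + 9)) - 151/(3240*(w + 3)) - 1/(200*(w - 1)) + 139/(260*(w - 2)) - 28811/(8100*(w - 6)).
Integrate each term; A/(w−a) gives A·log|w−a|; the (Bw+D)/(w²+p²) term gives a log and an atan.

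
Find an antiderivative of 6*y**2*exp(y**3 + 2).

Let u = y**3 + 2, so du = (3*y**2) dy.
Rewriting, the integral becomes 2·∫ e^u du = 2·e^u.
Substituting back, u = y**3 + 2.

2*exp(y**3 + 2) + C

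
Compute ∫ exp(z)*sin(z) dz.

exp(z)*sin(z)/2 - exp(z)*cos(z)/2 + C

Let I denote the integral. Integrate by parts with u = sin(z), dv = exp(z) dz, so v = exp(z): I = exp(z)*sin(z) − ∫ exp(z)*cos(z) dz.
Apply parts again with u = cos(z), dv = exp(z) dz: ∫ exp(z)*cos(z) dz = exp(z)*cos(z) + I. Substituting back brings back I: I = exp(z)*sin(z) - exp(z)*cos(z) − I.
Solving for I: (1 + 1)·I equals the remaining terms, so I = (1/2)·(exp(z)*sin(z) - exp(z)*cos(z)).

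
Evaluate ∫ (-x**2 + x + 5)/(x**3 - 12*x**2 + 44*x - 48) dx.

Factor the denominator: (x - 6)*(x - 4)*(x - 2).
Partial-fraction decomposition: 3/(8*(x - 2)) + 7/(4*(x - 4)) - 25/(8*(x - 6)).
Integrate each term: A/(x−a) contributes A·log|x−a|.

-25*log(x - 6)/8 + 7*log(x - 4)/4 + 3*log(x - 2)/8 + C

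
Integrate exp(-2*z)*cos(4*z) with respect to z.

exp(-2*z)*sin(4*z)/5 - exp(-2*z)*cos(4*z)/10 + C

Let I denote the integral. Integrate by parts with u = cos(4*z), dv = exp(-2*z) dz, so v = -exp(-2*z)/2: I = -exp(-2*z)*cos(4*z)/2 − 2·∫ exp(-2*z)*sin(4*z) dz.
Apply parts again with u = sin(4*z), dv = exp(-2*z) dz: ∫ exp(-2*z)*sin(4*z) dz = -exp(-2*z)*sin(4*z)/2 + 2·I. Substituting back brings back I: I = exp(-2*z)*sin(4*z) - exp(-2*z)*cos(4*z)/2 − 4·I.
Solving for I: (1 + 4)·I equals the remaining terms, so I = (1/5)·(exp(-2*z)*sin(4*z) - exp(-2*z)*cos(4*z)/2).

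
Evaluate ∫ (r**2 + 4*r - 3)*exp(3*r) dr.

Use integration by parts with u = r**2 + 4*r - 3, dv = exp(3*r) dr, so v = exp(3*r)/3.
Apply parts 2 times (tabular method): alternate signs, differentiate u down to 0, integrate dv up.

(9*r**2 + 30*r - 37)*exp(3*r)/27 + C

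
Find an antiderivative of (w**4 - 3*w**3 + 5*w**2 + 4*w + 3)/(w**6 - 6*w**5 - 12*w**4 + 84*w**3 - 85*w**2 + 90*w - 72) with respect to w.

Factor the denominator: (w - 6)*(w - 3)*(w - 1)*(w + 4)*(w**2 + 1).
Partial-fraction decomposition: -(31*w - 73)/(1258*(w**2 + 1)) - 103/(1190*(w + 4)) + 1/(10*(w - 1)) - 1/(7*(w - 3)) + 57/(370*(w - 6)).
Integrate each term; A/(w−a) gives A·log|w−a|; the (Bw+D)/(w²+p²) term gives a log and an atan.

57*log(w - 6)/370 - log(w - 3)/7 + log(w - 1)/10 - 103*log(w + 4)/1190 - 31*log(w**2 + 1)/2516 + 73*atan(w)/1258 + C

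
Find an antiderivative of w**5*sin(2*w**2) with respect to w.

Let u = w², du = 2w dw; rewrite as (1/2)∫ u^2·sin(2u) du.
Now integrate by parts 2 times.

-w**4*cos(2*w**2)/4 + w**2*sin(2*w**2)/4 + cos(2*w**2)/8 + C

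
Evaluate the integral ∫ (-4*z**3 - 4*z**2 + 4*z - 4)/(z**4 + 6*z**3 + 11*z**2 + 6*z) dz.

-2*log(z)/3 + 4*log(z + 1) + 2*log(z + 2) - 28*log(z + 3)/3 + C

Factor the denominator: z*(z + 1)*(z + 2)*(z + 3).
Partial-fraction decomposition: -28/(3*(z + 3)) + 2/(z + 2) + 4/(z + 1) - 2/(3*z).
Integrate each term: A/(z−a) contributes A·log|z−a|.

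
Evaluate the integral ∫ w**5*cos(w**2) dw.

Let u = w², du = 2w dw; rewrite as (1/2)∫ u^2·cos(1u) du.
Now integrate by parts 2 times.

w**4*sin(w**2)/2 + w**2*cos(w**2) - sin(w**2) + C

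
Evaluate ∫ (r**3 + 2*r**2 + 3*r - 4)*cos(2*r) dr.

r**3*sin(2*r)/2 + r**2*sin(2*r) + 3*r**2*cos(2*r)/4 + 3*r*sin(2*r)/4 + r*cos(2*r) - 5*sin(2*r)/2 + 3*cos(2*r)/8 + C

Use integration by parts with u = r**3 + 2*r**2 + 3*r - 4, dv = cos(2*r) dr, so v = sin(2*r)/2.
Apply parts 3 times (tabular method): alternate signs, differentiate u down to 0, integrate dv up.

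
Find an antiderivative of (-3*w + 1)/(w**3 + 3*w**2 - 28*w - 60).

-2*log(w - 5)/11 - log(w + 2)/4 + 19*log(w + 6)/44 + C

Factor the denominator: (w - 5)*(w + 2)*(w + 6).
Partial-fraction decomposition: 19/(44*(w + 6)) - 1/(4*(w + 2)) - 2/(11*(w - 5)).
Integrate each term: A/(w−a) contributes A·log|w−a|.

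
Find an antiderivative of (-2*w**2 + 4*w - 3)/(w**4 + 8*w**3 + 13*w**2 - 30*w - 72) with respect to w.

Factor the denominator: (w - 2)*(w + 3)**2*(w + 4).
Partial-fraction decomposition: 17/(2*(w + 4)) - 212/(25*(w + 3)) + 33/(5*(w + 3)**2) - 1/(50*(w - 2)).
Integrate each term; A/(w−a) gives A·log|w−a|; A/(w−a)² gives −A/(w−a).

-log(w - 2)/50 - 212*log(w + 3)/25 + 17*log(w + 4)/2 - 33/(5*w + 15) + C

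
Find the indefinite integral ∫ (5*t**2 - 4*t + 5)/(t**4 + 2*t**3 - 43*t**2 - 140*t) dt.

-log(t)/28 + 37*log(t - 7)/154 + 101*log(t + 4)/44 - 5*log(t + 5)/2 + C

Factor the denominator: t*(t - 7)*(t + 4)*(t + 5).
Partial-fraction decomposition: -5/(2*(t + 5)) + 101/(44*(t + 4)) + 37/(154*(t - 7)) - 1/(28*t).
Integrate each term: A/(t−a) contributes A·log|t−a|.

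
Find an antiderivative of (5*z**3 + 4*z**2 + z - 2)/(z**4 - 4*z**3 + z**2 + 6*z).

-log(z)/3 + 43*log(z - 3)/3 - 28*log(z - 2)/3 + log(z + 1)/3 + C

Factor the denominator: z*(z - 3)*(z - 2)*(z + 1).
Partial-fraction decomposition: 1/(3*(z + 1)) - 28/(3*(z - 2)) + 43/(3*(z - 3)) - 1/(3*z).
Integrate each term: A/(z−a) contributes A·log|z−a|.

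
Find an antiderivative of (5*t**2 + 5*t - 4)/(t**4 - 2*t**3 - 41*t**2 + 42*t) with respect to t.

-2*log(t)/21 + 46*log(t - 7)/91 - log(t - 1)/7 - 73*log(t + 6)/273 + C

Factor the denominator: t*(t - 7)*(t - 1)*(t + 6).
Partial-fraction decomposition: -73/(273*(t + 6)) - 1/(7*(t - 1)) + 46/(91*(t - 7)) - 2/(21*t).
Integrate each term: A/(t−a) contributes A·log|t−a|.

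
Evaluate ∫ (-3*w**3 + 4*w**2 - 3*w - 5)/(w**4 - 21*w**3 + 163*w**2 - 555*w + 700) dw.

-859*log(w - 7)/12 + 81*log(w - 5)/4 + 145*log(w - 4)/3 - 295/(2*w - 10) + C

Factor the denominator: (w - 7)*(w - 5)**2*(w - 4).
Partial-fraction decomposition: 145/(3*(w - 4)) + 81/(4*(w - 5)) + 295/(2*(w - 5)**2) - 859/(12*(w - 7)).
Integrate each term; A/(w−a) gives A·log|w−a|; A/(w−a)² gives −A/(w−a).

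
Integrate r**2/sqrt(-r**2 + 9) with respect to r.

Substitute r = 3·sin(θ), so dr = 3·cos(θ) dθ and the radical becomes sqrt(-r**2 + 9) = 3·cos(θ) by the Pythagorean identity.
Integrate the resulting trig expression in θ, then back-substitute θ = asin(r/3), sin(θ) = r/3, cos(θ) = sqrt(-r**2 + 9)/3 (absorbing any constant into C).

-r*sqrt(-r**2 + 9)/2 + 9*asin(r/3)/2 + C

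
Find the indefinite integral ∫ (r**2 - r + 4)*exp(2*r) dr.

(r**2 - 2*r + 5)*exp(2*r)/2 + C

Use integration by parts with u = r**2 - r + 4, dv = exp(2*r) dr, so v = exp(2*r)/2.
Apply parts 2 times (tabular method): alternate signs, differentiate u down to 0, integrate dv up.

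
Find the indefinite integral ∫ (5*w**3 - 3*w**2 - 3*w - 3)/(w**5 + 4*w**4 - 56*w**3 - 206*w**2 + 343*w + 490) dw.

Factor the denominator: (w - 7)*(w - 2)*(w + 1)*(w + 5)*(w + 7).
Partial-fraction decomposition: -461/(378*(w + 7)) + 43/(42*(w + 5)) - 1/(72*(w + 1)) - 19/(945*(w - 2)) + 193/(840*(w - 7)).
Integrate each term: A/(w−a) contributes A·log|w−a|.

193*log(w - 7)/840 - 19*log(w - 2)/945 - log(w + 1)/72 + 43*log(w + 5)/42 - 461*log(w + 7)/378 + C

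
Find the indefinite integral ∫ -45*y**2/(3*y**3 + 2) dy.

-5*log(3*y**3 + 2) + C

Let u = 3*y**3 + 2, so du = (9*y**2) dy.
Rewriting, the integral becomes -5·∫ 1/u du = -5·log(u).
Substituting back, u = 3*y**3 + 2.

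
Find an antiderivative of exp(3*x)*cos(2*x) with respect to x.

Let I denote the integral. Integrate by parts with u = cos(2*x), dv = exp(3*x) dx, so v = exp(3*x)/3: I = exp(3*x)*cos(2*x)/3 + (2/3)·∫ exp(3*x)*sin(2*x) dx.
Apply parts again with u = sin(2*x), dv = exp(3*x) dx: ∫ exp(3*x)*sin(2*x) dx = exp(3*x)*sin(2*x)/3 − (2/3)·I. Substituting back brings back I: I = 2*exp(3*x)*sin(2*x)/9 + exp(3*x)*cos(2*x)/3 − (4/9)·I.
Solving for I: (1 + 4/9)·I equals the remaining terms, so I = (9/13)·(2*exp(3*x)*sin(2*x)/9 + exp(3*x)*cos(2*x)/3).

2*exp(3*x)*sin(2*x)/13 + 3*exp(3*x)*cos(2*x)/13 + C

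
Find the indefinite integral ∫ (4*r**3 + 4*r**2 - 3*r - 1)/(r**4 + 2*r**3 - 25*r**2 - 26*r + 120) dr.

Factor the denominator: (r - 4)*(r - 2)*(r + 3)*(r + 5).
Partial-fraction decomposition: 193/(63*(r + 5)) - 32/(35*(r + 3)) - 41/(70*(r - 2)) + 307/(126*(r - 4)).
Integrate each term: A/(r−a) contributes A·log|r−a|.

307*log(r - 4)/126 - 41*log(r - 2)/70 - 32*log(r + 3)/35 + 193*log(r + 5)/63 + C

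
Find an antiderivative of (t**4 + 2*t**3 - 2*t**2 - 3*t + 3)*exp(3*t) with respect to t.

(27*t**4 + 18*t**3 - 72*t**2 - 33*t + 92)*exp(3*t)/81 + C

Use integration by parts with u = t**4 + 2*t**3 - 2*t**2 - 3*t + 3, dv = exp(3*t) dt, so v = exp(3*t)/3.
Apply parts 4 times (tabular method): alternate signs, differentiate u down to 0, integrate dv up.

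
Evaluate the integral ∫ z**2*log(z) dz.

z**3*log(z)/3 - z**3/9 + C

Use integration by parts with u = log(z), dv = z**2 dz.
Then du = 1/z dz and v = z**3/3.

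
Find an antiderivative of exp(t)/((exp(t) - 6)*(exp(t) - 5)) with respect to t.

log(exp(t) - 6) - log(exp(t) - 5) + C

Let u = e^t, du = e^t dt.
The integral becomes ∫ du/((u-6)(u-5)); decompose into partial fractions.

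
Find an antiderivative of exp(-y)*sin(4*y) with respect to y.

-exp(-y)*sin(4*y)/17 - 4*exp(-y)*cos(4*y)/17 + C

Let I denote the integral. Integrate by parts with u = sin(4*y), dv = exp(-y) dy, so v = -exp(-y): I = -exp(-y)*sin(4*y) + 4·∫ exp(-y)*cos(4*y) dy.
Apply parts again with u = cos(4*y), dv = exp(-y) dy: ∫ exp(-y)*cos(4*y) dy = -exp(-y)*cos(4*y) − 4·I. Substituting back brings back I: I = -exp(-y)*sin(4*y) - 4*exp(-y)*cos(4*y) − 16·I.
Solving for I: (1 + 16)·I equals the remaining terms, so I = (1/17)·(-exp(-y)*sin(4*y) - 4*exp(-y)*cos(4*y)).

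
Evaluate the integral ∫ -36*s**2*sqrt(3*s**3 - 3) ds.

-8*(3*s**3 - 3)**(3/2)/3 + C

Let u = 3*s**3 - 3, so du = (9*s**2) ds.
Rewriting, the integral becomes -4·∫ √u du = -4·(2/3)u^(3/2).
Substituting back, u = 3*s**3 - 3.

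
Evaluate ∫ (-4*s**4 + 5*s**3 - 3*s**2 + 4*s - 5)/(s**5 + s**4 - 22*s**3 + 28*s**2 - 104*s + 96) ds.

-247*log(s - 4)/200 + log(s - 1)/35 - 6401*log(s + 6)/2800 - 203*log(s**2 + 4)/800 + 39*atan(s/2)/400 + C

Factor the denominator: (s - 4)*(s - 1)*(s + 6)*(s**2 + 4).
Partial-fraction decomposition: -(203*s - 78)/(400*(s**2 + 4)) - 6401/(2800*(s + 6)) + 1/(35*(s - 1)) - 247/(200*(s - 4)).
Integrate each term; A/(s−a) gives A·log|s−a|; the (Bs+D)/(s²+p²) term gives a log and an atan.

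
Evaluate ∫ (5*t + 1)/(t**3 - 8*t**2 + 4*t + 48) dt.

Factor the denominator: (t - 6)*(t - 4)*(t + 2).
Partial-fraction decomposition: -3/(16*(t + 2)) - 7/(4*(t - 4)) + 31/(16*(t - 6)).
Integrate each term: A/(t−a) contributes A·log|t−a|.

31*log(t - 6)/16 - 7*log(t - 4)/4 - 3*log(t + 2)/16 + C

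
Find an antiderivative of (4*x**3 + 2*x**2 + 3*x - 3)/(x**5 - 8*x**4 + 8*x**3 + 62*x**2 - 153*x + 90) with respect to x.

Factor the denominator: (x - 5)*(x - 3)*(x - 2)*(x - 1)*(x + 3).
Partial-fraction decomposition: -17/(160*(x + 3)) - 3/(16*(x - 1)) + 43/(15*(x - 2)) - 11/(2*(x - 3)) + 281/(96*(x - 5)).
Integrate each term: A/(x−a) contributes A·log|x−a|.

281*log(x - 5)/96 - 11*log(x - 3)/2 + 43*log(x - 2)/15 - 3*log(x - 1)/16 - 17*log(x + 3)/160 + C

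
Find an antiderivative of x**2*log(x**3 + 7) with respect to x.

x**3*log(x**3 + 7)/3 - x**3/3 + 7*log(x**3 + 7)/3 + C

Let u = x**3 + 7, so du = (3*x**2) dx.
The integral becomes (1/3)·∫ log(u) du; integrate by parts with u′=log(u), dv′=du.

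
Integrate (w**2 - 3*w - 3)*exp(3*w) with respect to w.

(9*w**2 - 33*w - 16)*exp(3*w)/27 + C

Use integration by parts with u = w**2 - 3*w - 3, dv = exp(3*w) dw, so v = exp(3*w)/3.
Apply parts 2 times (tabular method): alternate signs, differentiate u down to 0, integrate dv up.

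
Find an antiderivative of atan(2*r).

Use integration by parts with u = arctan(2*r), dv = dr.
Then du = 2/(4*r**2 + 1) dr.

r*atan(2*r) - log(4*r**2 + 1)/4 + C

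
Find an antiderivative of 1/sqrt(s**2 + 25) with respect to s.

Substitute s = 5·tan(θ), so ds = 5·sec(θ)^2 dθ and the radical becomes sqrt(s**2 + 25) = 5·sec(θ) by the Pythagorean identity.
Integrate the resulting trig expression in θ, then back-substitute tan(θ) = s/5, sec(θ) = sqrt(s**2 + 25)/5 (absorbing any constant into C).

log(s + sqrt(s**2 + 25)) + C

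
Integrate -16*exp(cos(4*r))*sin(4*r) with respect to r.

Let u = cos(4*r), so du = (-4*sin(4*r)) dr.
Rewriting, the integral becomes 4·∫ e^u du = 4·e^u.
Substituting back, u = cos(4*r).

4*exp(cos(4*r)) + C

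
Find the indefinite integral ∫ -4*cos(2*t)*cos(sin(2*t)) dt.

Let u = sin(2*t), so du = (2*cos(2*t)) dt.
Rewriting, the integral becomes -2·∫ cos(u) du = -2·sin(u).
Substituting back, u = sin(2*t).

-2*sin(sin(2*t)) + C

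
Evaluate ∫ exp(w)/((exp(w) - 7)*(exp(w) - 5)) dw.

Let u = e^w, du = e^w dw.
The integral becomes ∫ du/((u-5)(u-7)); decompose into partial fractions.

log(exp(w) - 7)/2 - log(exp(w) - 5)/2 + C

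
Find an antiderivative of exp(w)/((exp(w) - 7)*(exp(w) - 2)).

log(exp(w) - 7)/5 - log(exp(w) - 2)/5 + C

Let u = e^w, du = e^w dw.
The integral becomes ∫ du/((u-2)(u-7)); decompose into partial fractions.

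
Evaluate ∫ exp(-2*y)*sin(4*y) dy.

-exp(-2*y)*sin(4*y)/10 - exp(-2*y)*cos(4*y)/5 + C

Let I denote the integral. Integrate by parts with u = sin(4*y), dv = exp(-2*y) dy, so v = -exp(-2*y)/2: I = -exp(-2*y)*sin(4*y)/2 + 2·∫ exp(-2*y)*cos(4*y) dy.
Apply parts again with u = cos(4*y), dv = exp(-2*y) dy: ∫ exp(-2*y)*cos(4*y) dy = -exp(-2*y)*cos(4*y)/2 − 2·I. Substituting back brings back I: I = -exp(-2*y)*sin(4*y)/2 - exp(-2*y)*cos(4*y) − 4·I.
Solving for I: (1 + 4)·I equals the remaining terms, so I = (1/5)·(-exp(-2*y)*sin(4*y)/2 - exp(-2*y)*cos(4*y)).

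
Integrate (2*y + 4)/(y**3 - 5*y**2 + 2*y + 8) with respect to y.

6*log(y - 4)/5 - 4*log(y - 2)/3 + 2*log(y + 1)/15 + C

Factor the denominator: (y - 4)*(y - 2)*(y + 1).
Partial-fraction decomposition: 2/(15*(y + 1)) - 4/(3*(y - 2)) + 6/(5*(y - 4)).
Integrate each term: A/(y−a) contributes A·log|y−a|.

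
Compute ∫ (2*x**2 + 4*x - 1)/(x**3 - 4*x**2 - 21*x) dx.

log(x)/21 + 25*log(x - 7)/14 + log(x + 3)/6 + C

Factor the denominator: x*(x - 7)*(x + 3).
Partial-fraction decomposition: 1/(6*(x + 3)) + 25/(14*(x - 7)) + 1/(21*x).
Integrate each term: A/(x−a) contributes A·log|x−a|.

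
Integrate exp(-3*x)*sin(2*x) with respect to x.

-3*exp(-3*x)*sin(2*x)/13 - 2*exp(-3*x)*cos(2*x)/13 + C

Let I denote the integral. Integrate by parts with u = sin(2*x), dv = exp(-3*x) dx, so v = -exp(-3*x)/3: I = -exp(-3*x)*sin(2*x)/3 + (2/3)·∫ exp(-3*x)*cos(2*x) dx.
Apply parts again with u = cos(2*x), dv = exp(-3*x) dx: ∫ exp(-3*x)*cos(2*x) dx = -exp(-3*x)*cos(2*x)/3 − (2/3)·I. Substituting back brings back I: I = -exp(-3*x)*sin(2*x)/3 - 2*exp(-3*x)*cos(2*x)/9 − (4/9)·I.
Solving for I: (1 + 4/9)·I equals the remaining terms, so I = (9/13)·(-exp(-3*x)*sin(2*x)/3 - 2*exp(-3*x)*cos(2*x)/9).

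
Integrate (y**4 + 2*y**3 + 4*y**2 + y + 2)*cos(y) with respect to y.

y**4*sin(y) + 2*y**3*sin(y) + 4*y**3*cos(y) - 8*y**2*sin(y) + 6*y**2*cos(y) - 11*y*sin(y) - 16*y*cos(y) + 18*sin(y) - 11*cos(y) + C

Use integration by parts with u = y**4 + 2*y**3 + 4*y**2 + y + 2, dv = cos(y) dy, so v = sin(y).
Apply parts 4 times (tabular method): alternate signs, differentiate u down to 0, integrate dv up.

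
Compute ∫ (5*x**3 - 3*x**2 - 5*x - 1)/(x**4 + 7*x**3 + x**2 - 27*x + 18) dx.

Factor the denominator: (x - 1)**2*(x + 3)*(x + 6).
Partial-fraction decomposition: 1159/(147*(x + 6)) - 37/(12*(x + 3)) + 39/(196*(x - 1)) - 1/(7*(x - 1)**2).
Integrate each term; A/(x−a) gives A·log|x−a|; A/(x−a)² gives −A/(x−a).

39*log(x - 1)/196 - 37*log(x + 3)/12 + 1159*log(x + 6)/147 + 1/(7*x - 7) + C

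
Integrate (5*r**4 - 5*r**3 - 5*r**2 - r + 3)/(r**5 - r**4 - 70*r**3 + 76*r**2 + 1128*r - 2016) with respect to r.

Factor the denominator: (r - 7)*(r - 4)*(r - 2)*(r + 6)**2.
Partial-fraction decomposition: 1336447/(540800*(r + 6)) - 7389/(1040*(r + 6)**2) + 21/(640*(r - 2)) - 293/(200*(r - 4)) + 3347/(845*(r - 7)).
Integrate each term; A/(r−a) gives A·log|r−a|; A/(r−a)² gives −A/(r−a).

3347*log(r - 7)/845 - 293*log(r - 4)/200 + 21*log(r - 2)/640 + 1336447*log(r + 6)/540800 + 7389/(1040*r + 6240) + C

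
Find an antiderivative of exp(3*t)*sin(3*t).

exp(3*t)*sin(3*t)/6 - exp(3*t)*cos(3*t)/6 + C

Let I denote the integral. Integrate by parts with u = sin(3*t), dv = exp(3*t) dt, so v = exp(3*t)/3: I = exp(3*t)*sin(3*t)/3 − ∫ exp(3*t)*cos(3*t) dt.
Apply parts again with u = cos(3*t), dv = exp(3*t) dt: ∫ exp(3*t)*cos(3*t) dt = exp(3*t)*cos(3*t)/3 + I. Substituting back brings back I: I = exp(3*t)*sin(3*t)/3 - exp(3*t)*cos(3*t)/3 − I.
Solving for I: (1 + 1)·I equals the remaining terms, so I = (1/2)·(exp(3*t)*sin(3*t)/3 - exp(3*t)*cos(3*t)/3).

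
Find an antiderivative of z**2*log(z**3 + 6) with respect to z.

z**3*log(z**3 + 6)/3 - z**3/3 + 2*log(z**3 + 6) + C

Let u = z**3 + 6, so du = (3*z**2) dz.
The integral becomes (1/3)·∫ log(u) du; integrate by parts with u′=log(u), dv′=du.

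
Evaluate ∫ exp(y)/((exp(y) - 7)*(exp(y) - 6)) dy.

log(exp(y) - 7) - log(exp(y) - 6) + C

Let u = e^y, du = e^y dy.
The integral becomes ∫ du/((u-7)(u-6)); decompose into partial fractions.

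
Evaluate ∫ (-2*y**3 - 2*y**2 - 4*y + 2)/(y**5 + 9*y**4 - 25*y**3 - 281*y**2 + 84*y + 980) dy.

-53*log(y - 5)/504 + 5*log(y - 2)/162 + 9*log(y + 2)/350 + 787*log(y + 7)/16200 + 103/(90*y + 630) + C

Factor the denominator: (y - 5)*(y - 2)*(y + 2)*(y + 7)**2.
Partial-fraction decomposition: 787/(16200*(y + 7)) - 103/(90*(y + 7)**2) + 9/(350*(y + 2)) + 5/(162*(y - 2)) - 53/(504*(y - 5)).
Integrate each term; A/(y−a) gives A·log|y−a|; A/(y−a)² gives −A/(y−a).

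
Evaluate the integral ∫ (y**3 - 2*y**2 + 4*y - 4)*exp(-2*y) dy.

Use integration by parts with u = y**3 - 2*y**2 + 4*y - 4, dv = exp(-2*y) dy, so v = -exp(-2*y)/2.
Apply parts 3 times (tabular method): alternate signs, differentiate u down to 0, integrate dv up.

(-4*y**3 + 2*y**2 - 14*y + 9)*exp(-2*y)/8 + C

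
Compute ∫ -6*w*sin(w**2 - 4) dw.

Let u = w**2 - 4, so du = (2*w) dw.
Rewriting, the integral becomes -3·∫ sin(u) du = -3·-cos(u).
Substituting back, u = w**2 - 4.

3*cos(w**2 - 4) + C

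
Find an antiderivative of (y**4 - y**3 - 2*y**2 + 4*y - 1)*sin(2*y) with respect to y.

Use integration by parts with u = y**4 - y**3 - 2*y**2 + 4*y - 1, dv = sin(2*y) dy, so v = -cos(2*y)/2.
Apply parts 4 times (tabular method): alternate signs, differentiate u down to 0, integrate dv up.

-y**4*cos(2*y)/2 + y**3*sin(2*y) + y**3*cos(2*y)/2 - 3*y**2*sin(2*y)/4 + 5*y**2*cos(2*y)/2 - 5*y*sin(2*y)/2 - 11*y*cos(2*y)/4 + 11*sin(2*y)/8 - 3*cos(2*y)/4 + C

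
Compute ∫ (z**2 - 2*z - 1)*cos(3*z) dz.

Use integration by parts with u = z**2 - 2*z - 1, dv = cos(3*z) dz, so v = sin(3*z)/3.
Apply parts 2 times (tabular method): alternate signs, differentiate u down to 0, integrate dv up.

z**2*sin(3*z)/3 - 2*z*sin(3*z)/3 + 2*z*cos(3*z)/9 - 11*sin(3*z)/27 - 2*cos(3*z)/9 + C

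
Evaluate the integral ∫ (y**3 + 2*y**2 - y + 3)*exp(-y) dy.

(-y**3 - 5*y**2 - 9*y - 12)*exp(-y) + C

Use integration by parts with u = y**3 + 2*y**2 - y + 3, dv = exp(-y) dy, so v = -exp(-y).
Apply parts 3 times (tabular method): alternate signs, differentiate u down to 0, integrate dv up.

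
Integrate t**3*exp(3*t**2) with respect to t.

(3*t**2 - 1)*exp(3*t**2)/18 + C

Let u = t², du = 2t dt; rewrite as (1/2)∫ u^1·exp(3u) du.
Now integrate by parts 1 time.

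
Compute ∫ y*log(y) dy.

y**2*log(y)/2 - y**2/4 + C

Use integration by parts with u = log(y), dv = y dy.
Then du = 1/y dy and v = y**2/2.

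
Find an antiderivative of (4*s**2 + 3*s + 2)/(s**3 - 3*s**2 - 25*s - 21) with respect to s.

Factor the denominator: (s - 7)*(s + 1)*(s + 3).
Partial-fraction decomposition: 29/(20*(s + 3)) - 3/(16*(s + 1)) + 219/(80*(s - 7)).
Integrate each term: A/(s−a) contributes A·log|s−a|.

219*log(s - 7)/80 - 3*log(s + 1)/16 + 29*log(s + 3)/20 + C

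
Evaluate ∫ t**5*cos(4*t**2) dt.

Let u = t², du = 2t dt; rewrite as (1/2)∫ u^2·cos(4u) du.
Now integrate by parts 2 times.

t**4*sin(4*t**2)/8 + t**2*cos(4*t**2)/16 - sin(4*t**2)/64 + C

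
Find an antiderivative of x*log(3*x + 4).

x**2*log(3*x + 4)/2 - x**2/4 + 2*x/3 - 8*log(3*x + 4)/9 + C

Use integration by parts with u = log(3*x + 4), dv = x dx.
Then du = 3/(3*x + 4) dx and v = x**2/2.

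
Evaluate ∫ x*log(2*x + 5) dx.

Use integration by parts with u = log(2*x + 5), dv = x dx.
Then du = 2/(2*x + 5) dx and v = x**2/2.

x**2*log(2*x + 5)/2 - x**2/4 + 5*x/4 - 25*log(2*x + 5)/8 + C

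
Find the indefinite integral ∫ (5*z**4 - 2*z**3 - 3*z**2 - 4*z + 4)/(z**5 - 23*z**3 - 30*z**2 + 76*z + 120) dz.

Factor the denominator: (z - 5)*(z - 2)*(z + 2)**2*(z + 3).
Partial-fraction decomposition: 56/(5*(z + 3)) - 410/(49*(z + 2)) + 24/(7*(z + 2)**2) - 1/(5*(z - 2)) + 116/(49*(z - 5)).
Integrate each term; A/(z−a) gives A·log|z−a|; A/(z−a)² gives −A/(z−a).

116*log(z - 5)/49 - log(z - 2)/5 - 410*log(z + 2)/49 + 56*log(z + 3)/5 - 24/(7*z + 14) + C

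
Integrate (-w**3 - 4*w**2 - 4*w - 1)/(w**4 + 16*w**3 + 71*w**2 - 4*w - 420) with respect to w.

-11*log(w - 2)/168 - 22*log(w + 5)/7 + 95*log(w + 6)/8 - 29*log(w + 7)/3 + C

Factor the denominator: (w - 2)*(w + 5)*(w + 6)*(w + 7).
Partial-fraction decomposition: -29/(3*(w + 7)) + 95/(8*(w + 6)) - 22/(7*(w + 5)) - 11/(168*(w - 2)).
Integrate each term: A/(w−a) contributes A·log|w−a|.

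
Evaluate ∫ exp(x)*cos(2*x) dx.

2*exp(x)*sin(2*x)/5 + exp(x)*cos(2*x)/5 + C

Let I denote the integral. Integrate by parts with u = cos(2*x), dv = exp(x) dx, so v = exp(x): I = exp(x)*cos(2*x) + 2·∫ exp(x)*sin(2*x) dx.
Apply parts again with u = sin(2*x), dv = exp(x) dx: ∫ exp(x)*sin(2*x) dx = exp(x)*sin(2*x) − 2·I. Substituting back brings back I: I = 2*exp(x)*sin(2*x) + exp(x)*cos(2*x) − 4·I.
Solving for I: (1 + 4)·I equals the remaining terms, so I = (1/5)·(2*exp(x)*sin(2*x) + exp(x)*cos(2*x)).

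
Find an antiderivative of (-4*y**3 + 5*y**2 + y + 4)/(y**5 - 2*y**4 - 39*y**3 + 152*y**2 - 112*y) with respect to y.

-log(y)/28 - 415*log(y - 4)/1452 + log(y - 1)/12 + 807*log(y + 7)/3388 + 14/(11*y - 44) + C

Factor the denominator: y*(y - 4)**2*(y - 1)*(y + 7).
Partial-fraction decomposition: 807/(3388*(y + 7)) + 1/(12*(y - 1)) - 415/(1452*(y - 4)) - 14/(11*(y - 4)**2) - 1/(28*y).
Integrate each term; A/(y−a) gives A·log|y−a|; A/(y−a)² gives −A/(y−a).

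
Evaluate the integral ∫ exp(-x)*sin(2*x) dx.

Let I denote the integral. Integrate by parts with u = sin(2*x), dv = exp(-x) dx, so v = -exp(-x): I = -exp(-x)*sin(2*x) + 2·∫ exp(-x)*cos(2*x) dx.
Apply parts again with u = cos(2*x), dv = exp(-x) dx: ∫ exp(-x)*cos(2*x) dx = -exp(-x)*cos(2*x) − 2·I. Substituting back brings back I: I = -exp(-x)*sin(2*x) - 2*exp(-x)*cos(2*x) − 4·I.
Solving for I: (1 + 4)·I equals the remaining terms, so I = (1/5)·(-exp(-x)*sin(2*x) - 2*exp(-x)*cos(2*x)).

-exp(-x)*sin(2*x)/5 - 2*exp(-x)*cos(2*x)/5 + C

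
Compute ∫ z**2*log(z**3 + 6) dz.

Let u = z**3 + 6, so du = (3*z**2) dz.
The integral becomes (1/3)·∫ log(u) du; integrate by parts with u′=log(u), dv′=du.

z**3*log(z**3 + 6)/3 - z**3/3 + 2*log(z**3 + 6) + C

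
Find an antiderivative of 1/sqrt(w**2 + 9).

log(w + sqrt(w**2 + 9)) + C

Substitute w = 3·tan(θ), so dw = 3·sec(θ)^2 dθ and the radical becomes sqrt(w**2 + 9) = 3·sec(θ) by the Pythagorean identity.
Integrate the resulting trig expression in θ, then back-substitute tan(θ) = w/3, sec(θ) = sqrt(w**2 + 9)/3 (absorbing any constant into C).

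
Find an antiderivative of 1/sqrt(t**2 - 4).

Substitute t = 2·sec(θ), so dt = 2·sec(θ)*tan(θ) dθ and the radical becomes sqrt(t**2 - 4) = 2·tan(θ) by the Pythagorean identity.
Integrate the resulting trig expression in θ, then back-substitute sec(θ) = t/2, tan(θ) = sqrt(t**2 - 4)/2 (absorbing any constant into C).

log(t + sqrt(t**2 - 4)) + C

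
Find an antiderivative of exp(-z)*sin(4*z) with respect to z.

Let I denote the integral. Integrate by parts with u = sin(4*z), dv = exp(-z) dz, so v = -exp(-z): I = -exp(-z)*sin(4*z) + 4·∫ exp(-z)*cos(4*z) dz.
Apply parts again with u = cos(4*z), dv = exp(-z) dz: ∫ exp(-z)*cos(4*z) dz = -exp(-z)*cos(4*z) − 4·I. Substituting back brings back I: I = -exp(-z)*sin(4*z) - 4*exp(-z)*cos(4*z) − 16·I.
Solving for I: (1 + 16)·I equals the remaining terms, so I = (1/17)·(-exp(-z)*sin(4*z) - 4*exp(-z)*cos(4*z)).

-exp(-z)*sin(4*z)/17 - 4*exp(-z)*cos(4*z)/17 + C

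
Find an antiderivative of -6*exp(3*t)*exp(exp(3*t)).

Let u = exp(3*t), so du = (3*exp(3*t)) dt.
Rewriting, the integral becomes -2·∫ e^u du = -2·e^u.
Substituting back, u = exp(3*t).

-2*exp(exp(3*t)) + C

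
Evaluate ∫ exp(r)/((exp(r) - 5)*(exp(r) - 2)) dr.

Let u = e^r, du = e^r dr.
The integral becomes ∫ du/((u-5)(u-2)); decompose into partial fractions.

log(exp(r) - 5)/3 - log(exp(r) - 2)/3 + C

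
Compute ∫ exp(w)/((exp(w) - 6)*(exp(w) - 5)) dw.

Let u = e^w, du = e^w dw.
The integral becomes ∫ du/((u-6)(u-5)); decompose into partial fractions.

log(exp(w) - 6) - log(exp(w) - 5) + C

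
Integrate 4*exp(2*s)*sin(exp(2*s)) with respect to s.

Let u = exp(2*s), so du = (2*exp(2*s)) ds.
Rewriting, the integral becomes 2·∫ sin(u) du = 2·-cos(u).
Substituting back, u = exp(2*s).

-2*cos(exp(2*s)) + C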